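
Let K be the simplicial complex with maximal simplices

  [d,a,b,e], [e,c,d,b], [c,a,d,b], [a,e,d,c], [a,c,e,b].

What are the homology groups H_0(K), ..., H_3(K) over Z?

H_0 = Z,  H_1 = 0,  H_2 = 0,  H_3 = Z.

Take the total order a < b < c < d < e on the vertex set. Then K (dimension 3) consists of the simplices:

  0-simplices (5): a, b, c, d, e
  1-simplices (10): ab, ac, ad, ae, bc, bd, be, cd, ce, de
  2-simplices (10): abc, abd, abe, acd, ace, ade, bcd, bce, bde, cde
  3-simplices (5): abcd, abce, abde, acde, bcde

giving chain groups C_0 ≅ Z^5, C_1 ≅ Z^10, C_2 ≅ Z^10, C_3 ≅ Z^5.

The boundary map ∂_1: C_1 → C_0 is given by ∂[p,q] = [q] − [p]. For instance
  ∂cd = d − c.
This gives a 5×10 integer matrix of rank 4; reducing to Smith normal form yields diagonal entries (1,1,1,1).

The boundary map ∂_2: C_2 → C_1 maps a triangle to the signed sum of its edges. For instance
  ∂abc = bc − ac + ab,
  ∂ace = ce − ae + ac.
The 10×10 boundary matrix has rank 6 and Smith normal form diag(1,1,1,1,1,1).

∂_3: C_3 → C_2 sends each 3-simplex σ to the alternating sum Σ_i (−1)^i (σ with its i-th vertex removed). For instance
  ∂abde = bde − ade + abe − abd,
  ∂acde = cde − ade + ace − acd.
The resulting 10×5 matrix has rank 4, and its Smith normal form has invariant factors (1,1,1,1).

Reading off H_k = ker ∂_k / im ∂_{k+1}:

  H_0: rank C_0 − rank ∂_1 = 5 − 4 = 1, and the invariant factors of ∂_1 are all 1, so H_0 ≅ Z.
  H_1: rank ker ∂_1 − rank ∂_2 = (10 − 4) − 6 = 0, and the invariant factors of ∂_2 are all 1, so H_1 ≅ 0.
  H_2: rank ker ∂_2 − rank ∂_3 = (10 − 6) − 4 = 0, and the invariant factors of ∂_3 are all 1, so H_2 ≅ 0.
  H_3: rank ker ∂_3 − rank ∂_4 = (5 − 4) − 0 = 1, and there is no ∂_4, so H_3 ≅ Z.

(K is a triangulation of the 3-sphere S^3.)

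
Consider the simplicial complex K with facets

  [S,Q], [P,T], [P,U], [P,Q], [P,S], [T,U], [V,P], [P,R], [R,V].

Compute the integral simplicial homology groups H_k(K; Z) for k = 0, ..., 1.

Take the total order P < Q < R < S < T < U < V on the vertex set. Then K (dimension 1) consists of the simplices:

  0-simplices (7): P, Q, R, S, T, U, V
  1-simplices (9): PQ, PR, PS, PT, PU, PV, QS, RV, TU

Hence C_0 ≅ Z^7, C_1 ≅ Z^9.

The boundary map ∂_1: C_1 → C_0 is given by ∂[p,q] = [q] − [p].
As a 7×9 matrix over Z this has rank 6, with invariant factors (1,1,1,1,1,1).

Computing H_k = (kernel of ∂_k) / (image of ∂_{k+1}):

  H_0: rank C_0 − rank ∂_1 = 7 − 6 = 1, and the invariant factors of ∂_1 are all 1, so H_0 ≅ Z.
  H_1: rank ker ∂_1 − rank ∂_2 = (9 − 6) − 0 = 3, and there is no ∂_2, so H_1 ≅ Z^3.

As a check, the Euler characteristic is 7 − 9 = -2, which agrees with 1 − 3 = -2.
(K is a triangulation of a wedge of 3 circles.)

H_0 ≅ Z,  H_1 ≅ Z^3.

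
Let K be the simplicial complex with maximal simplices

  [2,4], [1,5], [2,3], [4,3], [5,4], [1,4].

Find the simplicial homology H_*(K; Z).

H_0 = Z,  H_1 = Z^2.

K has 5 vertices, 6 edges.
rank ∂_0 = 0, rank ∂_1 = 4 ⇒ b_0 = 5 − 0 − 4 = 1; all invariant factors of ∂_1 are 1 so no torsion. So H_0 ≅ Z.
rank ∂_1 = 4, rank ∂_2 = 0 ⇒ b_1 = 6 − 4 − 0 = 2. So H_1 ≅ Z^2.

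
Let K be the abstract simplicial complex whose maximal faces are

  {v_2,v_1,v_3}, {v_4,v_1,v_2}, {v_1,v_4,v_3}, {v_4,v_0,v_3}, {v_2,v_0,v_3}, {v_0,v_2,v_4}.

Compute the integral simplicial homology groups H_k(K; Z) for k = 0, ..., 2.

H_0 ≅ Z,  H_1 = 0,  H_2 ≅ Z.

Fix the vertex order v_0 < v_1 < v_2 < v_3 < v_4 and write every simplex with vertices in increasing order. Then dim K = 2 and the simplices of K are:

  0-simplices (5): [v_0], [v_1], [v_2], [v_3], [v_4]
  1-simplices (9): [v_0,v_2], [v_0,v_3], [v_0,v_4], [v_1,v_2], [v_1,v_3], [v_1,v_4], [v_2,v_3], [v_2,v_4], [v_3,v_4]
  2-simplices (6): [v_0,v_2,v_3], [v_0,v_2,v_4], [v_0,v_3,v_4], [v_1,v_2,v_3], [v_1,v_2,v_4], [v_1,v_3,v_4]

Hence C_0 ≅ Z^5, C_1 ≅ Z^9, C_2 ≅ Z^6.

The boundary map ∂_1: C_1 → C_0 maps an edge to its endpoints' difference, ∂[p,q] = q − p.
This gives a 5×9 integer matrix of rank 4; reducing to Smith normal form yields diagonal entries (1,1,1,1).

Boundary ∂_2: C_2 → C_1 acts by ∂[p,q,r] = [q,r] − [p,r] + [p,q]. For instance
  ∂[v_1,v_2,v_4] = [v_2,v_4] − [v_1,v_4] + [v_1,v_2],
  ∂[v_1,v_2,v_3] = [v_2,v_3] − [v_1,v_3] + [v_1,v_2].
This gives a 9×6 integer matrix of rank 5; reducing to Smith normal form yields diagonal entries (1,1,1,1,1).

Now H_k = ker ∂_k / im ∂_{k+1}, so:

  H_0: rank C_0 − rank ∂_1 = 5 − 4 = 1, and the invariant factors of ∂_1 are all 1, so H_0 ≅ Z.
  H_1: rank ker ∂_1 − rank ∂_2 = (9 − 4) − 5 = 0, and the invariant factors of ∂_2 are all 1, so H_1 ≅ 0.
  H_2: rank ker ∂_2 − rank ∂_3 = (6 − 5) − 0 = 1, and there is no ∂_3, so H_2 ≅ Z.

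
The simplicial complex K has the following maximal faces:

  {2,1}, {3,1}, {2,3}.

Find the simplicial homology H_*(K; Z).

Order the vertices as 1 < 2 < 3. Listing each simplex with vertices in this order, K has dimension 1 with simplices:

  0-simplices (3): [1], [2], [3]
  1-simplices (3): [1,2], [1,3], [2,3]

giving chain groups C_0 ≅ Z^3, C_1 ≅ Z^3.

Boundary ∂_1: C_1 → C_0 sends each edge [p,q] (with p < q) to q − p. For instance
  ∂[1,2] = [2] − [1].
The 3×3 boundary matrix has rank 2 and Smith normal form diag(1,1).

Now H_k = ker ∂_k / im ∂_{k+1}, so:

  H_0: rank C_0 − rank ∂_1 = 3 − 2 = 1, and the invariant factors of ∂_1 are all 1, so H_0 = Z.
  H_1: rank ker ∂_1 − rank ∂_2 = (3 − 2) − 0 = 1, and there is no ∂_2, so H_1 = Z.

As a check, the Euler characteristic is 3 − 3 = 0, which agrees with 1 − 1 = 0.

H_0 = Z,  H_1 = Z.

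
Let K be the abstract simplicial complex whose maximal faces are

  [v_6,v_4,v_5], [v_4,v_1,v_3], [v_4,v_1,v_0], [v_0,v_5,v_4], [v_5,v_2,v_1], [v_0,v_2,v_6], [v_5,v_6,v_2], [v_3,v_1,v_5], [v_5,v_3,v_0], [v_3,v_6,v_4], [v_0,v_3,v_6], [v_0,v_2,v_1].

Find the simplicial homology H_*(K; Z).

H_0 ≅ Z,  H_1 ≅ Z/2,  H_2 = 0.

We work with the vertex ordering v_0 < v_1 < v_2 < v_3 < v_4 < v_5 < v_6. The simplices of K, each written with vertices in increasing order, are:

  0-simplices (7): [v_0], [v_1], [v_2], [v_3], [v_4], [v_5], [v_6]
  1-simplices (18): (18 of them)
  2-simplices (12): (12 of them)

giving chain groups C_0 ≅ Z^7, C_1 ≅ Z^18, C_2 ≅ Z^12.

∂_1: C_1 → C_0 maps an edge to its endpoints' difference, ∂[p,q] = q − p. For instance
  ∂[v_1,v_3] = [v_3] − [v_1].
As a 7×18 matrix over Z this has rank 6, with invariant factors (1,1,1,1,1,1).

The boundary map ∂_2: C_2 → C_1 maps a triangle to the signed sum of its edges. For instance
  ∂[v_1,v_3,v_4] = [v_3,v_4] − [v_1,v_4] + [v_1,v_3],
  ∂[v_4,v_5,v_6] = [v_5,v_6] − [v_4,v_6] + [v_4,v_5].
The resulting 18×12 matrix has rank 12, and its Smith normal form has invariant factors (1,1,1,1,1,1,1,1,1,1,1,2).

Reading off H_k = ker ∂_k / im ∂_{k+1}:

  H_0: rank C_0 − rank ∂_1 = 7 − 6 = 1, and the invariant factors of ∂_1 are all 1, so H_0 ≅ Z.
  H_1: rank ker ∂_1 − rank ∂_2 = (18 − 6) − 12 = 0, and ∂_2 has invariant factor 2 > 1, so H_1 ≅ Z/2.
  H_2: rank ker ∂_2 − rank ∂_3 = (12 − 12) − 0 = 0, and there is no ∂_3, so H_2 ≅ 0.

(K is a triangulation of the real projective plane RP^2.)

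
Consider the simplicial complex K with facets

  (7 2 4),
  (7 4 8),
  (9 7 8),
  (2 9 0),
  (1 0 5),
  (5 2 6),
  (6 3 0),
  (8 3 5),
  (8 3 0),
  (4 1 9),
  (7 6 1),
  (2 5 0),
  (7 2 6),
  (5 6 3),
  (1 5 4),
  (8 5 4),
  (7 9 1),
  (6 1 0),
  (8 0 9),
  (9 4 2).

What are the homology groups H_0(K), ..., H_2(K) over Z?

H_0 ≅ Z,  H_1 ≅ Z ⊕ Z/2,  H_2 = 0.

We work with the vertex ordering 0 < 1 < 2 < 3 < 4 < 5 < 6 < 7 < 8 < 9. The simplices of K, each written with vertices in increasing order, are:

  0-simplices (10): [0], [1], [2], [3], [4], [5], [6], [7], [8], [9]
  1-simplices (30): (30 of them)
  2-simplices (20): (20 of them)

Hence C_0 ≅ Z^10, C_1 ≅ Z^30, C_2 ≅ Z^20.

Boundary ∂_1: C_1 → C_0 is given by ∂[p,q] = [q] − [p].
This gives a 10×30 integer matrix of rank 9; reducing to Smith normal form yields diagonal entries (1,1,1,1,1,1,1,1,1).

The boundary map ∂_2: C_2 → C_1 maps a triangle to the signed sum of its edges. For instance
  ∂[0,3,6] = [3,6] − [0,6] + [0,3],
  ∂[0,2,9] = [2,9] − [0,9] + [0,2].
As a 30×20 matrix over Z this has rank 20, with invariant factors (1,1,1,1,1,1,1,1,1,1,1,1,1,1,1,1,1,1,1,2).

Computing H_k = (kernel of ∂_k) / (image of ∂_{k+1}):

  H_0: rank C_0 − rank ∂_1 = 10 − 9 = 1, and the invariant factors of ∂_1 are all 1, so H_0 = Z.
  H_1: rank ker ∂_1 − rank ∂_2 = (30 − 9) − 20 = 1, and ∂_2 has invariant factor 2 > 1, so H_1 = Z ⊕ Z/2.
  H_2: rank ker ∂_2 − rank ∂_3 = (20 − 20) − 0 = 0, and there is no ∂_3, so H_2 = 0.

As a check, the Euler characteristic is 10 − 30 + 20 = 0, which agrees with 1 − 1 + 0 = 0.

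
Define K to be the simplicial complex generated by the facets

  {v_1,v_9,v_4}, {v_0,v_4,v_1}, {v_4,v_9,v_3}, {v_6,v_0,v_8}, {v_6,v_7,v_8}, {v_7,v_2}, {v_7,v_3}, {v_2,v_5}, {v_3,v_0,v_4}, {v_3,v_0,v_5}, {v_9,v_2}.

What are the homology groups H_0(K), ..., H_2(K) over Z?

H_0 = Z,  H_1 = Z^3,  H_2 = 0.

Fix the vertex order v_0 < v_1 < v_2 < v_3 < v_4 < v_5 < v_6 < v_7 < v_8 < v_9 and write every simplex with vertices in increasing order. Then dim K = 2 and the simplices of K are:

  0-simplices (10): [v_0], [v_1], [v_2], [v_3], [v_4], [v_5], [v_6], [v_7], [v_8], [v_9]
  1-simplices (19): (19 of them)
  2-simplices (7): [v_0,v_1,v_4], [v_0,v_3,v_4], [v_0,v_3,v_5], [v_0,v_6,v_8], [v_1,v_4,v_9], [v_3,v_4,v_9], [v_6,v_7,v_8]

giving chain groups C_0 ≅ Z^10, C_1 ≅ Z^19, C_2 ≅ Z^7.

∂_1: C_1 → C_0 is given by ∂[p,q] = [q] − [p].
The resulting 10×19 matrix has rank 9, and its Smith normal form has invariant factors (1,1,1,1,1,1,1,1,1).

Boundary ∂_2: C_2 → C_1 maps a triangle to the signed sum of its edges. For instance
  ∂[v_0,v_1,v_4] = [v_1,v_4] − [v_0,v_4] + [v_0,v_1],
  ∂[v_0,v_3,v_4] = [v_3,v_4] − [v_0,v_4] + [v_0,v_3].
This gives a 19×7 integer matrix of rank 7; reducing to Smith normal form yields diagonal entries (1,1,1,1,1,1,1).

From H_k ≅ ker(∂_k) / im(∂_{k+1}) we obtain:

  H_0: rank C_0 − rank ∂_1 = 10 − 9 = 1, and the invariant factors of ∂_1 are all 1, so H_0 = Z.
  H_1: rank ker ∂_1 − rank ∂_2 = (19 − 9) − 7 = 3, and the invariant factors of ∂_2 are all 1, so H_1 = Z^3.
  H_2: rank ker ∂_2 − rank ∂_3 = (7 − 7) − 0 = 0, and there is no ∂_3, so H_2 = 0.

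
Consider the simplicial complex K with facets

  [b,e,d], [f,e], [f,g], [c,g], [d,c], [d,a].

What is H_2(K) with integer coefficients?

H_2 = 0.

We work with the vertex ordering a < b < c < d < e < f < g. The simplices of K, each written with vertices in increasing order, are:

  0-simplices (7): a, b, c, d, e, f, g
  1-simplices (8): ad, bd, be, cd, cg, de, ef, fg
  2-simplices (1): bde

so the chain groups are C_0 ≅ Z^7, C_1 ≅ Z^8, C_2 ≅ Z^1.

The boundary map ∂_1: C_1 → C_0 sends each edge [p,q] (with p < q) to q − p.
As a 7×8 matrix over Z this has rank 6, with invariant factors (1,1,1,1,1,1).

∂_2: C_2 → C_1 sends each 2-simplex [p,q,r] to [q,r] − [p,r] + [p,q]. For instance
  ∂bde = de − be + bd.
As a 8×1 matrix over Z this has rank 1, with invariant factors (1).

Now H_k = ker ∂_k / im ∂_{k+1}, so:

  H_2: rank ker ∂_2 − rank ∂_3 = (1 − 1) − 0 = 0, and there is no ∂_3, so H_2 ≅ 0.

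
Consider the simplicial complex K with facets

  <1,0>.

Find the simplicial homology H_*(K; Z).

H_0 = Z,  H_1 = 0.

Order the vertices as 0 < 1. Listing each simplex with vertices in this order, K has dimension 1 with simplices:

  0-simplices (2): [0], [1]
  1-simplices (1): [0,1]

so the chain groups are C_0 ≅ Z^2, C_1 ≅ Z^1.

∂_1: C_1 → C_0 sends each edge [p,q] (with p < q) to q − p. For instance
  ∂[0,1] = [1] − [0].
As a 2×1 matrix over Z this has rank 1, with invariant factors (1).

Now H_k = ker ∂_k / im ∂_{k+1}, so:

  H_0: rank C_0 − rank ∂_1 = 2 − 1 = 1, and the invariant factors of ∂_1 are all 1, so H_0 ≅ Z.
  H_1: rank ker ∂_1 − rank ∂_2 = (1 − 1) − 0 = 0, and there is no ∂_2, so H_1 ≅ 0.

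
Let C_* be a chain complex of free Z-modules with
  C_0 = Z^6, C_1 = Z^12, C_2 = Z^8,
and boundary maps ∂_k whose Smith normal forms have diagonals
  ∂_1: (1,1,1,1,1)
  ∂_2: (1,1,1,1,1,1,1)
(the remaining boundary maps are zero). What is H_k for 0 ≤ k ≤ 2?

H_0 ≅ Z,  H_1 = 0,  H_2 ≅ Z.

H_0: b_0 = 6 − 0 − 5 = 1; torsion from ∂_1 factors > 1: none. So H_0 ≅ Z.
H_1: b_1 = 12 − 5 − 7 = 0; torsion from ∂_2 factors > 1: none. So H_1 ≅ 0.
H_2: b_2 = 8 − 7 − 0 = 1; torsion from ∂_3 factors > 1: none. So H_2 ≅ Z.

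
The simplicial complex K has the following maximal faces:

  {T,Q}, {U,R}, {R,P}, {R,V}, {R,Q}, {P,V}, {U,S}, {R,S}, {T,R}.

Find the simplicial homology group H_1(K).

H_1 ≅ Z^3.

Take the total order P < Q < R < S < T < U < V on the vertex set. Then K (dimension 1) consists of the simplices:

  0-simplices (7): P, Q, R, S, T, U, V
  1-simplices (9): PR, PV, QR, QT, RS, RT, RU, RV, SU

giving chain groups C_0 ≅ Z^7, C_1 ≅ Z^9.

∂_1: C_1 → C_0 is given by ∂[p,q] = [q] − [p].
As a 7×9 matrix over Z this has rank 6, with invariant factors (1,1,1,1,1,1).

From H_k ≅ ker(∂_k) / im(∂_{k+1}) we obtain:

  H_1: rank ker ∂_1 − rank ∂_2 = (9 − 6) − 0 = 3, and there is no ∂_2, so H_1 ≅ Z^3.

(K is a triangulation of a wedge of 3 circles.)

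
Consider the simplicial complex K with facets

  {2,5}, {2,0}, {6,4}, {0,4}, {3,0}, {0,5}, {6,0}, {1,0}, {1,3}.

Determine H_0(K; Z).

H_0 ≅ Z.

Fix the vertex order 0 < 1 < 2 < 3 < 4 < 5 < 6 and write every simplex with vertices in increasing order. Then dim K = 1 and the simplices of K are:

  0-simplices (7): [0], [1], [2], [3], [4], [5], [6]
  1-simplices (9): [0,1], [0,2], [0,3], [0,4], [0,5], [0,6], [1,3], [2,5], [4,6]

so the chain groups are C_0 ≅ Z^7, C_1 ≅ Z^9.

∂_1: C_1 → C_0 sends each edge [p,q] (with p < q) to q − p.
As a 7×9 matrix over Z this has rank 6, with invariant factors (1,1,1,1,1,1).

From H_k ≅ ker(∂_k) / im(∂_{k+1}) we obtain:

  H_0: rank C_0 − rank ∂_1 = 7 − 6 = 1, and the invariant factors of ∂_1 are all 1, so H_0 = Z.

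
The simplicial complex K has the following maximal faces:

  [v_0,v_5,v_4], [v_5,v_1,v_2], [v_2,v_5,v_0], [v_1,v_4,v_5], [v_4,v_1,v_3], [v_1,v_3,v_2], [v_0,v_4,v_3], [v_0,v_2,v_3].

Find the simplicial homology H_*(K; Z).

Fix the vertex order v_0 < v_1 < v_2 < v_3 < v_4 < v_5 and write every simplex with vertices in increasing order. Then dim K = 2 and the simplices of K are:

  0-simplices (6): [v_0], [v_1], [v_2], [v_3], [v_4], [v_5]
  1-simplices (12): [v_0,v_2], [v_0,v_3], [v_0,v_4], [v_0,v_5], [v_1,v_2], [v_1,v_3], [v_1,v_4], [v_1,v_5], [v_2,v_3], [v_2,v_5], [v_3,v_4], [v_4,v_5]
  2-simplices (8): [v_0,v_2,v_3], [v_0,v_2,v_5], [v_0,v_3,v_4], [v_0,v_4,v_5], [v_1,v_2,v_3], [v_1,v_2,v_5], [v_1,v_3,v_4], [v_1,v_4,v_5]

so the chain groups are C_0 ≅ Z^6, C_1 ≅ Z^12, C_2 ≅ Z^8.

Boundary ∂_1: C_1 → C_0 sends each edge [p,q] (with p < q) to q − p.
The resulting 6×12 matrix has rank 5, and its Smith normal form has invariant factors (1,1,1,1,1).

∂_2: C_2 → C_1 maps a triangle to the signed sum of its edges. For instance
  ∂[v_1,v_3,v_4] = [v_3,v_4] − [v_1,v_4] + [v_1,v_3],
  ∂[v_1,v_2,v_5] = [v_2,v_5] − [v_1,v_5] + [v_1,v_2].
As a 12×8 matrix over Z this has rank 7, with invariant factors (1,1,1,1,1,1,1).

From H_k ≅ ker(∂_k) / im(∂_{k+1}) we obtain:

  H_0: rank C_0 − rank ∂_1 = 6 − 5 = 1, and the invariant factors of ∂_1 are all 1, so H_0 = Z.
  H_1: rank ker ∂_1 − rank ∂_2 = (12 − 5) − 7 = 0, and the invariant factors of ∂_2 are all 1, so H_1 = 0.
  H_2: rank ker ∂_2 − rank ∂_3 = (8 − 7) − 0 = 1, and there is no ∂_3, so H_2 = Z.

As a check, the Euler characteristic is 6 − 12 + 8 = 2, which agrees with 1 − 0 + 1 = 2.

H_0 = Z,  H_1 = 0,  H_2 = Z.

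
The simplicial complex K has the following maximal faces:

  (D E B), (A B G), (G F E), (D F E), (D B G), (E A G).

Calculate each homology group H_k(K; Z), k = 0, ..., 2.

H_0 ≅ Z,  H_1 ≅ Z,  H_2 = 0.

We work with the vertex ordering A < B < D < E < F < G. The simplices of K, each written with vertices in increasing order, are:

  0-simplices (6): A, B, D, E, F, G
  1-simplices (12): AB, AE, AG, BD, BE, BG, DE, DF, DG, EF, EG, FG
  2-simplices (6): ABG, AEG, BDE, BDG, DEF, EFG

so the chain groups are C_0 ≅ Z^6, C_1 ≅ Z^12, C_2 ≅ Z^6.

Boundary ∂_1: C_1 → C_0 maps an edge to its endpoints' difference, ∂[p,q] = q − p.
As a 6×12 matrix over Z this has rank 5, with invariant factors (1,1,1,1,1).

Boundary ∂_2: C_2 → C_1 maps a triangle to the signed sum of its edges. For instance
  ∂BDE = DE − BE + BD,
  ∂ABG = BG − AG + AB.
The resulting 12×6 matrix has rank 6, and its Smith normal form has invariant factors (1,1,1,1,1,1).

Computing H_k = (kernel of ∂_k) / (image of ∂_{k+1}):

  H_0: rank C_0 − rank ∂_1 = 6 − 5 = 1, and the invariant factors of ∂_1 are all 1, so H_0 = Z.
  H_1: rank ker ∂_1 − rank ∂_2 = (12 − 5) − 6 = 1, and the invariant factors of ∂_2 are all 1, so H_1 = Z.
  H_2: rank ker ∂_2 − rank ∂_3 = (6 − 6) − 0 = 0, and there is no ∂_3, so H_2 = 0.

As a check, the Euler characteristic is 6 − 12 + 6 = 0, which agrees with 1 − 1 + 0 = 0.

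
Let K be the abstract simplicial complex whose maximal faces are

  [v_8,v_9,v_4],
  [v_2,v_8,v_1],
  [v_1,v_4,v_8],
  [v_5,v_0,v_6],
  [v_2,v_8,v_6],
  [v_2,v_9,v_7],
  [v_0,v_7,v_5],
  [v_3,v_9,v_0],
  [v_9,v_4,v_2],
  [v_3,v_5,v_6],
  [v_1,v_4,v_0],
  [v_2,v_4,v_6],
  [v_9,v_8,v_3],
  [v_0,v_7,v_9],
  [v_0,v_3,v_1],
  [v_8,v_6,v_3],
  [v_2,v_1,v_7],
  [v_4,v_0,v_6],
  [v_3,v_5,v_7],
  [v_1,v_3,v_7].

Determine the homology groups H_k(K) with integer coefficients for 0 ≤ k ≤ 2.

H_0 ≅ Z,  H_1 ≅ Z ⊕ Z/2Z,  H_2 = 0.

Order the vertices as v_0 < v_1 < v_2 < v_3 < v_4 < v_5 < v_6 < v_7 < v_8 < v_9. Listing each simplex with vertices in this order, K has dimension 2 with simplices:

  0-simplices (10): [v_0], [v_1], [v_2], [v_3], [v_4], [v_5], [v_6], [v_7], [v_8], [v_9]
  1-simplices (30): (30 of them)
  2-simplices (20): (20 of them)

Hence C_0 ≅ Z^10, C_1 ≅ Z^30, C_2 ≅ Z^20.

Boundary ∂_1: C_1 → C_0 maps an edge to its endpoints' difference, ∂[p,q] = q − p.
This gives a 10×30 integer matrix of rank 9; reducing to Smith normal form yields diagonal entries (1,1,1,1,1,1,1,1,1).

The boundary map ∂_2: C_2 → C_1 sends each 2-simplex [p,q,r] to [q,r] − [p,r] + [p,q]. For instance
  ∂[v_0,v_1,v_4] = [v_1,v_4] − [v_0,v_4] + [v_0,v_1],
  ∂[v_0,v_7,v_9] = [v_7,v_9] − [v_0,v_9] + [v_0,v_7].
The 30×20 boundary matrix has rank 20 and Smith normal form diag(1,1,1,1,1,1,1,1,1,1,1,1,1,1,1,1,1,1,1,2).

Reading off H_k = ker ∂_k / im ∂_{k+1}:

  H_0: rank C_0 − rank ∂_1 = 10 − 9 = 1, and the invariant factors of ∂_1 are all 1, so H_0 = Z.
  H_1: rank ker ∂_1 − rank ∂_2 = (30 − 9) − 20 = 1, and ∂_2 has invariant factor 2 > 1, so H_1 = Z ⊕ Z/2Z.
  H_2: rank ker ∂_2 − rank ∂_3 = (20 − 20) − 0 = 0, and there is no ∂_3, so H_2 = 0.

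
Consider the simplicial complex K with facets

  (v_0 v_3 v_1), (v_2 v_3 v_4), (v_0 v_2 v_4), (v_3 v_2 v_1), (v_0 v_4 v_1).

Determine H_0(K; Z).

Fix the vertex order v_0 < v_1 < v_2 < v_3 < v_4 and write every simplex with vertices in increasing order. Then dim K = 2 and the simplices of K are:

  0-simplices (5): [v_0], [v_1], [v_2], [v_3], [v_4]
  1-simplices (10): [v_0,v_1], [v_0,v_2], [v_0,v_3], [v_0,v_4], [v_1,v_2], [v_1,v_3], [v_1,v_4], [v_2,v_3], [v_2,v_4], [v_3,v_4]
  2-simplices (5): [v_0,v_1,v_3], [v_0,v_1,v_4], [v_0,v_2,v_4], [v_1,v_2,v_3], [v_2,v_3,v_4]

Hence C_0 ≅ Z^5, C_1 ≅ Z^10, C_2 ≅ Z^5.

Boundary ∂_1: C_1 → C_0 sends each edge [p,q] (with p < q) to q − p.
The resulting 5×10 matrix has rank 4, and its Smith normal form has invariant factors (1,1,1,1).

The boundary map ∂_2: C_2 → C_1 acts by ∂[p,q,r] = [q,r] − [p,r] + [p,q]. For instance
  ∂[v_0,v_1,v_4] = [v_1,v_4] − [v_0,v_4] + [v_0,v_1],
  ∂[v_1,v_2,v_3] = [v_2,v_3] − [v_1,v_3] + [v_1,v_2].
As a 10×5 matrix over Z this has rank 5, with invariant factors (1,1,1,1,1).

Computing H_k = (kernel of ∂_k) / (image of ∂_{k+1}):

  H_0: rank C_0 − rank ∂_1 = 5 − 4 = 1, and the invariant factors of ∂_1 are all 1, so H_0 = Z.

(K is a triangulation of the Möbius band.)

H_0 ≅ Z.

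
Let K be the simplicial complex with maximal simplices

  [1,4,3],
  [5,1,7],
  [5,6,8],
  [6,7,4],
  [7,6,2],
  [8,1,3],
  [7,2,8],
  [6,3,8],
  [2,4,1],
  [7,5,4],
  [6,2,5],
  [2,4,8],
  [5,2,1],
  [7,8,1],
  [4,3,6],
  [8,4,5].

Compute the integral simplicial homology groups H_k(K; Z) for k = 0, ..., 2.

H_0 ≅ Z,  H_1 ≅ Z^2,  H_2 ≅ Z.

Fix the vertex order 1 < 2 < 3 < 4 < 5 < 6 < 7 < 8 and write every simplex with vertices in increasing order. Then dim K = 2 and the simplices of K are:

  0-simplices (8): [1], [2], [3], [4], [5], [6], [7], [8]
  1-simplices (24): (24 of them)
  2-simplices (16): [1,2,4], [1,2,5], [1,3,4], [1,3,8], [1,5,7], [1,7,8], [2,4,8], [2,5,6], [2,6,7], [2,7,8], [3,4,6], [3,6,8], [4,5,7], [4,5,8], [4,6,7], [5,6,8]

giving chain groups C_0 ≅ Z^8, C_1 ≅ Z^24, C_2 ≅ Z^16.

Boundary ∂_1: C_1 → C_0 maps an edge to its endpoints' difference, ∂[p,q] = q − p. For instance
  ∂[3,8] = [8] − [3].
The resulting 8×24 matrix has rank 7, and its Smith normal form has invariant factors (1,1,1,1,1,1,1).

The boundary map ∂_2: C_2 → C_1 sends each 2-simplex [p,q,r] to [q,r] − [p,r] + [p,q]. For instance
  ∂[3,4,6] = [4,6] − [3,6] + [3,4],
  ∂[2,4,8] = [4,8] − [2,8] + [2,4].
This gives a 24×16 integer matrix of rank 15; reducing to Smith normal form yields diagonal entries (1,1,1,1,1,1,1,1,1,1,1,1,1,1,1).

Now H_k = ker ∂_k / im ∂_{k+1}, so:

  H_0: rank C_0 − rank ∂_1 = 8 − 7 = 1, and the invariant factors of ∂_1 are all 1, so H_0 ≅ Z.
  H_1: rank ker ∂_1 − rank ∂_2 = (24 − 7) − 15 = 2, and the invariant factors of ∂_2 are all 1, so H_1 ≅ Z^2.
  H_2: rank ker ∂_2 − rank ∂_3 = (16 − 15) − 0 = 1, and there is no ∂_3, so H_2 ≅ Z.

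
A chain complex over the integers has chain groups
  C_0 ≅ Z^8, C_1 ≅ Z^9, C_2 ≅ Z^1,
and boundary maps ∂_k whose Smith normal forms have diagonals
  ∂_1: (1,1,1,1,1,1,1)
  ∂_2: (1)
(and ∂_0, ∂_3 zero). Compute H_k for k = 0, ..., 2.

H_0: b_0 = 8 − 0 − 7 = 1; torsion from ∂_1 factors > 1: none. So H_0 = Z.
H_1: b_1 = 9 − 7 − 1 = 1; torsion from ∂_2 factors > 1: none. So H_1 = Z.
H_2: b_2 = 1 − 1 − 0 = 0; torsion from ∂_3 factors > 1: none. So H_2 = 0.

H_0 = Z,  H_1 = Z,  H_2 = 0.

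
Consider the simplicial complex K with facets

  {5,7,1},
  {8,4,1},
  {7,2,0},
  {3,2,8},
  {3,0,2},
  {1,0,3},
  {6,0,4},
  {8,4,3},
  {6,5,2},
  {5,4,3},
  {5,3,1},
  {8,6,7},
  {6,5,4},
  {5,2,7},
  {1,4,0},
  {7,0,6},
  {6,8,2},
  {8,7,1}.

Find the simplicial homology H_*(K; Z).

H_0 ≅ Z,  H_1 ≅ Z ⊕ Z/2Z,  H_2 = 0.

Order the vertices as 0 < 1 < 2 < 3 < 4 < 5 < 6 < 7 < 8. Listing each simplex with vertices in this order, K has dimension 2 with simplices:

  0-simplices (9): [0], [1], [2], [3], [4], [5], [6], [7], [8]
  1-simplices (27): (27 of them)
  2-simplices (18): [0,1,3], [0,1,4], [0,2,3], [0,2,7], [0,4,6], [0,6,7], [1,3,5], [1,4,8], [1,5,7], [1,7,8], [2,3,8], [2,5,6], [2,5,7], [2,6,8], [3,4,5], [3,4,8], [4,5,6], [6,7,8]

so the chain groups are C_0 ≅ Z^9, C_1 ≅ Z^27, C_2 ≅ Z^18.

Boundary ∂_1: C_1 → C_0 maps an edge to its endpoints' difference, ∂[p,q] = q − p. For instance
  ∂[0,3] = [3] − [0].
This gives a 9×27 integer matrix of rank 8; reducing to Smith normal form yields diagonal entries (1,1,1,1,1,1,1,1).

The boundary map ∂_2: C_2 → C_1 maps a triangle to the signed sum of its edges. For instance
  ∂[0,2,7] = [2,7] − [0,7] + [0,2],
  ∂[2,6,8] = [6,8] − [2,8] + [2,6].
The resulting 27×18 matrix has rank 18, and its Smith normal form has invariant factors (1,1,1,1,1,1,1,1,1,1,1,1,1,1,1,1,1,2).

Computing H_k = (kernel of ∂_k) / (image of ∂_{k+1}):

  H_0: rank C_0 − rank ∂_1 = 9 − 8 = 1, and the invariant factors of ∂_1 are all 1, so H_0 = Z.
  H_1: rank ker ∂_1 − rank ∂_2 = (27 − 8) − 18 = 1, and ∂_2 has invariant factor 2 > 1, so H_1 = Z ⊕ Z/2Z.
  H_2: rank ker ∂_2 − rank ∂_3 = (18 − 18) − 0 = 0, and there is no ∂_3, so H_2 = 0.

(K is a triangulation of the Klein bottle.)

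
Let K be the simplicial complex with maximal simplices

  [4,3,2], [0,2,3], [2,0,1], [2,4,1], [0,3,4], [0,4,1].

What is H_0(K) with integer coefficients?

H_0 ≅ Z.

We work with the vertex ordering 0 < 1 < 2 < 3 < 4. The simplices of K, each written with vertices in increasing order, are:

  0-simplices (5): [0], [1], [2], [3], [4]
  1-simplices (9): [0,1], [0,2], [0,3], [0,4], [1,2], [1,4], [2,3], [2,4], [3,4]
  2-simplices (6): [0,1,2], [0,1,4], [0,2,3], [0,3,4], [1,2,4], [2,3,4]

giving chain groups C_0 ≅ Z^5, C_1 ≅ Z^9, C_2 ≅ Z^6.

∂_1: C_1 → C_0 maps an edge to its endpoints' difference, ∂[p,q] = q − p.
The 5×9 boundary matrix has rank 4 and Smith normal form diag(1,1,1,1).

Boundary ∂_2: C_2 → C_1 acts by ∂[p,q,r] = [q,r] − [p,r] + [p,q]. For instance
  ∂[0,3,4] = [3,4] − [0,4] + [0,3],
  ∂[0,2,3] = [2,3] − [0,3] + [0,2].
This gives a 9×6 integer matrix of rank 5; reducing to Smith normal form yields diagonal entries (1,1,1,1,1).

Now H_k = ker ∂_k / im ∂_{k+1}, so:

  H_0: rank C_0 − rank ∂_1 = 5 − 4 = 1, and the invariant factors of ∂_1 are all 1, so H_0 = Z.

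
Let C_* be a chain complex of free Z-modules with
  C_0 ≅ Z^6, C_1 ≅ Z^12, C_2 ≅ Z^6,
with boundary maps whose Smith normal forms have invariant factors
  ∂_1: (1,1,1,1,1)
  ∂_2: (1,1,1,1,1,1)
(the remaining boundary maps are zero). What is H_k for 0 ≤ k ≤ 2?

H_0: b_0 = 6 − 0 − 5 = 1; torsion from ∂_1 factors > 1: none. So H_0 ≅ Z.
H_1: b_1 = 12 − 5 − 6 = 1; torsion from ∂_2 factors > 1: none. So H_1 ≅ Z.
H_2: b_2 = 6 − 6 − 0 = 0; torsion from ∂_3 factors > 1: none. So H_2 ≅ 0.

H_0 ≅ Z,  H_1 ≅ Z,  H_2 = 0.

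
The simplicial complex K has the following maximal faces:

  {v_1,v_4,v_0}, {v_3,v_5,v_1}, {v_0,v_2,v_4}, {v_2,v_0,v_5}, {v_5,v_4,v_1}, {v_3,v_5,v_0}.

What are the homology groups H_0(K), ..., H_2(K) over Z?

Order the vertices as v_0 < v_1 < v_2 < v_3 < v_4 < v_5. Listing each simplex with vertices in this order, K has dimension 2 with simplices:

  0-simplices (6): [v_0], [v_1], [v_2], [v_3], [v_4], [v_5]
  1-simplices (12): [v_0,v_1], [v_0,v_2], [v_0,v_3], [v_0,v_4], [v_0,v_5], [v_1,v_3], [v_1,v_4], [v_1,v_5], [v_2,v_4], [v_2,v_5], [v_3,v_5], [v_4,v_5]
  2-simplices (6): [v_0,v_1,v_4], [v_0,v_2,v_4], [v_0,v_2,v_5], [v_0,v_3,v_5], [v_1,v_3,v_5], [v_1,v_4,v_5]

giving chain groups C_0 ≅ Z^6, C_1 ≅ Z^12, C_2 ≅ Z^6.

The boundary map ∂_1: C_1 → C_0 is given by ∂[p,q] = [q] − [p].
The 6×12 boundary matrix has rank 5 and Smith normal form diag(1,1,1,1,1).

∂_2: C_2 → C_1 sends each 2-simplex [p,q,r] to [q,r] − [p,r] + [p,q]. For instance
  ∂[v_0,v_3,v_5] = [v_3,v_5] − [v_0,v_5] + [v_0,v_3],
  ∂[v_0,v_2,v_4] = [v_2,v_4] − [v_0,v_4] + [v_0,v_2].
As a 12×6 matrix over Z this has rank 6, with invariant factors (1,1,1,1,1,1).

Computing H_k = (kernel of ∂_k) / (image of ∂_{k+1}):

  H_0: rank C_0 − rank ∂_1 = 6 − 5 = 1, and the invariant factors of ∂_1 are all 1, so H_0 = Z.
  H_1: rank ker ∂_1 − rank ∂_2 = (12 − 5) − 6 = 1, and the invariant factors of ∂_2 are all 1, so H_1 = Z.
  H_2: rank ker ∂_2 − rank ∂_3 = (6 − 6) − 0 = 0, and there is no ∂_3, so H_2 = 0.

H_0 = Z,  H_1 = Z,  H_2 = 0.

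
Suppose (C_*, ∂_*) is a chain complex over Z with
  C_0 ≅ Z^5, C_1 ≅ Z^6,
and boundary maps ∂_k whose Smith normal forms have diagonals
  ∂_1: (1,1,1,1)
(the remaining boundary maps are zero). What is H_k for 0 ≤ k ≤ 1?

H_0: b_0 = 5 − 0 − 4 = 1; torsion from ∂_1 factors > 1: none. So H_0 ≅ Z.
H_1: b_1 = 6 − 4 − 0 = 2; torsion from ∂_2 factors > 1: none. So H_1 ≅ Z^2.

H_0 ≅ Z,  H_1 ≅ Z^2.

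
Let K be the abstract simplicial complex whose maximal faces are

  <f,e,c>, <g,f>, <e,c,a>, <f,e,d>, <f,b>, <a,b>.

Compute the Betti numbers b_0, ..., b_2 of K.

K has 7 vertices, 10 edges, 3 triangles.
rank ∂_0 = 0, rank ∂_1 = 6 ⇒ b_0 = 7 − 0 − 6 = 1; all invariant factors of ∂_1 are 1 so no torsion. So H_0 = Z.
rank ∂_1 = 6, rank ∂_2 = 3 ⇒ b_1 = 10 − 6 − 3 = 1; all invariant factors of ∂_2 are 1 so no torsion. So H_1 = Z.
rank ∂_2 = 3, rank ∂_3 = 0 ⇒ b_2 = 3 − 3 − 0 = 0. So H_2 = 0.

b_0 = 1, b_1 = 1, b_2 = 0.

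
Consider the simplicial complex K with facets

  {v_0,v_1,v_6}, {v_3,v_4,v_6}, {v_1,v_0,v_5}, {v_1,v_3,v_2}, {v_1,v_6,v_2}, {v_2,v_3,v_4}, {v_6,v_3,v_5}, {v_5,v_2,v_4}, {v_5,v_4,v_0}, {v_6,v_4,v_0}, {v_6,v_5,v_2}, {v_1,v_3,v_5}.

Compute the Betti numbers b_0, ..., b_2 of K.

Fix the vertex order v_0 < v_1 < v_2 < v_3 < v_4 < v_5 < v_6 and write every simplex with vertices in increasing order. Then dim K = 2 and the simplices of K are:

  0-simplices (7): [v_0], [v_1], [v_2], [v_3], [v_4], [v_5], [v_6]
  1-simplices (18): (18 of them)
  2-simplices (12): (12 of them)

so the chain groups are C_0 ≅ Z^7, C_1 ≅ Z^18, C_2 ≅ Z^12.

The boundary map ∂_1: C_1 → C_0 sends each edge [p,q] (with p < q) to q − p. For instance
  ∂[v_1,v_6] = [v_6] − [v_1].
This gives a 7×18 integer matrix of rank 6; reducing to Smith normal form yields diagonal entries (1,1,1,1,1,1).

The boundary map ∂_2: C_2 → C_1 sends each 2-simplex [p,q,r] to [q,r] − [p,r] + [p,q]. For instance
  ∂[v_0,v_4,v_5] = [v_4,v_5] − [v_0,v_5] + [v_0,v_4],
  ∂[v_1,v_3,v_5] = [v_3,v_5] − [v_1,v_5] + [v_1,v_3].
As a 18×12 matrix over Z this has rank 12, with invariant factors (1,1,1,1,1,1,1,1,1,1,1,2).

Reading off H_k = ker ∂_k / im ∂_{k+1}:

  H_0: rank C_0 − rank ∂_1 = 7 − 6 = 1, and the invariant factors of ∂_1 are all 1, so H_0 = Z.
  H_1: rank ker ∂_1 − rank ∂_2 = (18 − 6) − 12 = 0, and ∂_2 has invariant factor 2 > 1, so H_1 = Z/2.
  H_2: rank ker ∂_2 − rank ∂_3 = (12 − 12) − 0 = 0, and there is no ∂_3, so H_2 = 0.

(K is a triangulation of the real projective plane RP^2.)

Hence the Betti numbers are b_0 = 1, b_1 = 0, b_2 = 0.

b_0 = 1, b_1 = 0, b_2 = 0.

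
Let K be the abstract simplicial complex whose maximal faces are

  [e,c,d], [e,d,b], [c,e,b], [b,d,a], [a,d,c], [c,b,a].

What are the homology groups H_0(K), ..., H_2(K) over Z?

H_0 ≅ Z,  H_1 = 0,  H_2 ≅ Z.

Take the total order a < b < c < d < e on the vertex set. Then K (dimension 2) consists of the simplices:

  0-simplices (5): a, b, c, d, e
  1-simplices (9): ab, ac, ad, bc, bd, be, cd, ce, de
  2-simplices (6): abc, abd, acd, bce, bde, cde

so the chain groups are C_0 ≅ Z^5, C_1 ≅ Z^9, C_2 ≅ Z^6.

Boundary ∂_1: C_1 → C_0 is given by ∂[p,q] = [q] − [p]. For instance
  ∂de = e − d.
The 5×9 boundary matrix has rank 4 and Smith normal form diag(1,1,1,1).

The boundary map ∂_2: C_2 → C_1 sends each 2-simplex [p,q,r] to [q,r] − [p,r] + [p,q]. For instance
  ∂abc = bc − ac + ab,
  ∂bde = de − be + bd.
This gives a 9×6 integer matrix of rank 5; reducing to Smith normal form yields diagonal entries (1,1,1,1,1).

Now H_k = ker ∂_k / im ∂_{k+1}, so:

  H_0: rank C_0 − rank ∂_1 = 5 − 4 = 1, and the invariant factors of ∂_1 are all 1, so H_0 ≅ Z.
  H_1: rank ker ∂_1 − rank ∂_2 = (9 − 4) − 5 = 0, and the invariant factors of ∂_2 are all 1, so H_1 ≅ 0.
  H_2: rank ker ∂_2 − rank ∂_3 = (6 − 5) − 0 = 1, and there is no ∂_3, so H_2 ≅ Z.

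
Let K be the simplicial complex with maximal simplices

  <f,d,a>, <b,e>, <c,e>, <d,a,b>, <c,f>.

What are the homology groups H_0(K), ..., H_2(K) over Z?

We work with the vertex ordering a < b < c < d < e < f. The simplices of K, each written with vertices in increasing order, are:

  0-simplices (6): a, b, c, d, e, f
  1-simplices (8): ab, ad, af, bd, be, ce, cf, df
  2-simplices (2): abd, adf

giving chain groups C_0 ≅ Z^6, C_1 ≅ Z^8, C_2 ≅ Z^2.

Boundary ∂_1: C_1 → C_0 sends each edge [p,q] (with p < q) to q − p.
As a 6×8 matrix over Z this has rank 5, with invariant factors (1,1,1,1,1).

∂_2: C_2 → C_1 maps a triangle to the signed sum of its edges. For instance
  ∂adf = df − af + ad,
  ∂abd = bd − ad + ab.
This gives a 8×2 integer matrix of rank 2; reducing to Smith normal form yields diagonal entries (1,1).

Computing H_k = (kernel of ∂_k) / (image of ∂_{k+1}):

  H_0: rank C_0 − rank ∂_1 = 6 − 5 = 1, and the invariant factors of ∂_1 are all 1, so H_0 ≅ Z.
  H_1: rank ker ∂_1 − rank ∂_2 = (8 − 5) − 2 = 1, and the invariant factors of ∂_2 are all 1, so H_1 ≅ Z.
  H_2: rank ker ∂_2 − rank ∂_3 = (2 − 2) − 0 = 0, and there is no ∂_3, so H_2 ≅ 0.

As a check, the Euler characteristic is 6 − 8 + 2 = 0, which agrees with 1 − 1 + 0 = 0.

H_0 ≅ Z,  H_1 ≅ Z,  H_2 = 0.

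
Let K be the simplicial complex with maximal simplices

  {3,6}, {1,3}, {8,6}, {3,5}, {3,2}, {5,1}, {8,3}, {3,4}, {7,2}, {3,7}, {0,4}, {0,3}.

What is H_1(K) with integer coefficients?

H_1 = Z^4.

Order the vertices as 0 < 1 < 2 < 3 < 4 < 5 < 6 < 7 < 8. Listing each simplex with vertices in this order, K has dimension 1 with simplices:

  0-simplices (9): [0], [1], [2], [3], [4], [5], [6], [7], [8]
  1-simplices (12): [0,3], [0,4], [1,3], [1,5], [2,3], [2,7], [3,4], [3,5], [3,6], [3,7], [3,8], [6,8]

Hence C_0 ≅ Z^9, C_1 ≅ Z^12.

Boundary ∂_1: C_1 → C_0 sends each edge [p,q] (with p < q) to q − p. For instance
  ∂[3,5] = [5] − [3].
As a 9×12 matrix over Z this has rank 8, with invariant factors (1,1,1,1,1,1,1,1).

From H_k ≅ ker(∂_k) / im(∂_{k+1}) we obtain:

  H_1: rank ker ∂_1 − rank ∂_2 = (12 − 8) − 0 = 4, and there is no ∂_2, so H_1 ≅ Z^4.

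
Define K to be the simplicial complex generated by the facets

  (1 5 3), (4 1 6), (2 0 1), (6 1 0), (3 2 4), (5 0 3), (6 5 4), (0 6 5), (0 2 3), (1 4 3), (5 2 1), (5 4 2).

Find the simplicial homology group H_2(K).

Order the vertices as 0 < 1 < 2 < 3 < 4 < 5 < 6. Listing each simplex with vertices in this order, K has dimension 2 with simplices:

  0-simplices (7): [0], [1], [2], [3], [4], [5], [6]
  1-simplices (18): [0,1], [0,2], [0,3], [0,5], [0,6], [1,2], [1,3], [1,4], [1,5], [1,6], [2,3], [2,4], [2,5], [3,4], [3,5], [4,5], [4,6], [5,6]
  2-simplices (12): [0,1,2], [0,1,6], [0,2,3], [0,3,5], [0,5,6], [1,2,5], [1,3,4], [1,3,5], [1,4,6], [2,3,4], [2,4,5], [4,5,6]

Hence C_0 ≅ Z^7, C_1 ≅ Z^18, C_2 ≅ Z^12.

The boundary map ∂_1: C_1 → C_0 sends each edge [p,q] (with p < q) to q − p. For instance
  ∂[1,5] = [5] − [1].
The 7×18 boundary matrix has rank 6 and Smith normal form diag(1,1,1,1,1,1).

Boundary ∂_2: C_2 → C_1 maps a triangle to the signed sum of its edges. For instance
  ∂[1,3,5] = [3,5] − [1,5] + [1,3],
  ∂[1,4,6] = [4,6] − [1,6] + [1,4].
The resulting 18×12 matrix has rank 12, and its Smith normal form has invariant factors (1,1,1,1,1,1,1,1,1,1,1,2).

Reading off H_k = ker ∂_k / im ∂_{k+1}:

  H_2: rank ker ∂_2 − rank ∂_3 = (12 − 12) − 0 = 0, and there is no ∂_3, so H_2 ≅ 0.

H_2 = 0.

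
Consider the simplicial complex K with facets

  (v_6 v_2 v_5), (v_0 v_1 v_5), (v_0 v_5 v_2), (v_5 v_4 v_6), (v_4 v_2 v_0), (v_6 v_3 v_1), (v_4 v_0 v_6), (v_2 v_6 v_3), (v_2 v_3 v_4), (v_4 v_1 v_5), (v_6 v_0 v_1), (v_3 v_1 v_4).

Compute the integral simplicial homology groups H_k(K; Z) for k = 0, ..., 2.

K has 7 vertices, 18 edges, 12 triangles.
rank ∂_0 = 0, rank ∂_1 = 6 ⇒ b_0 = 7 − 0 − 6 = 1; all invariant factors of ∂_1 are 1 so no torsion. So H_0 = Z.
rank ∂_1 = 6, rank ∂_2 = 12 ⇒ b_1 = 18 − 6 − 12 = 0; ∂_2 has invariant factor(s) [2] giving torsion. So H_1 = Z/2Z.
rank ∂_2 = 12, rank ∂_3 = 0 ⇒ b_2 = 12 − 12 − 0 = 0. So H_2 = 0.

H_0 = Z,  H_1 = Z/2Z,  H_2 = 0.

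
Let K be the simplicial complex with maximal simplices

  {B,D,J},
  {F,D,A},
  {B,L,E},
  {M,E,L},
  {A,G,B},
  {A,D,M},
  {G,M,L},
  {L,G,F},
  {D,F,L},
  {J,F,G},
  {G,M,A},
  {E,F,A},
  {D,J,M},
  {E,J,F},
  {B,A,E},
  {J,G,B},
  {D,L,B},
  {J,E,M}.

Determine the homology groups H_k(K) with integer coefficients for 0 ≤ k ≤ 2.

H_0 ≅ Z,  H_1 ≅ Z^2,  H_2 ≅ Z.

We work with the vertex ordering A < B < D < E < F < G < J < L < M. The simplices of K, each written with vertices in increasing order, are:

  0-simplices (9): A, B, D, E, F, G, J, L, M
  1-simplices (27): AB, AD, AE, AF, AG, AM, BD, BE, BG, BJ, BL, DF, DJ, DL, DM, EF, EJ, EL, EM, FG, FJ, FL, GJ, GL, GM, JM, LM
  2-simplices (18): ABE, ABG, ADF, ADM, AEF, AGM, BDJ, BDL, BEL, BGJ, DFL, DJM, EFJ, EJM, ELM, FGJ, FGL, GLM

so the chain groups are C_0 ≅ Z^9, C_1 ≅ Z^27, C_2 ≅ Z^18.

∂_1: C_1 → C_0 is given by ∂[p,q] = [q] − [p].
The resulting 9×27 matrix has rank 8, and its Smith normal form has invariant factors (1,1,1,1,1,1,1,1).

Boundary ∂_2: C_2 → C_1 sends each 2-simplex [p,q,r] to [q,r] − [p,r] + [p,q]. For instance
  ∂ADF = DF − AF + AD,
  ∂ADM = DM − AM + AD.
As a 27×18 matrix over Z this has rank 17, with invariant factors (1,1,1,1,1,1,1,1,1,1,1,1,1,1,1,1,1).

Reading off H_k = ker ∂_k / im ∂_{k+1}:

  H_0: rank C_0 − rank ∂_1 = 9 − 8 = 1, and the invariant factors of ∂_1 are all 1, so H_0 = Z.
  H_1: rank ker ∂_1 − rank ∂_2 = (27 − 8) − 17 = 2, and the invariant factors of ∂_2 are all 1, so H_1 = Z^2.
  H_2: rank ker ∂_2 − rank ∂_3 = (18 − 17) − 0 = 1, and there is no ∂_3, so H_2 = Z.

(K is a triangulation of the torus T^2.)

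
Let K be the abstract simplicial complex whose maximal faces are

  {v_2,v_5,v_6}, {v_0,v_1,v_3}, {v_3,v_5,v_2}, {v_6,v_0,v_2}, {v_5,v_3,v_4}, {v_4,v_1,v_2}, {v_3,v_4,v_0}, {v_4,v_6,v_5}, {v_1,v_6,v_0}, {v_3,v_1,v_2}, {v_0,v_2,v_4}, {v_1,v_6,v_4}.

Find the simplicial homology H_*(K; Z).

H_0 ≅ Z,  H_1 ≅ Z_2,  H_2 = 0.

Order the vertices as v_0 < v_1 < v_2 < v_3 < v_4 < v_5 < v_6. Listing each simplex with vertices in this order, K has dimension 2 with simplices:

  0-simplices (7): [v_0], [v_1], [v_2], [v_3], [v_4], [v_5], [v_6]
  1-simplices (18): (18 of them)
  2-simplices (12): (12 of them)

Hence C_0 ≅ Z^7, C_1 ≅ Z^18, C_2 ≅ Z^12.

The boundary map ∂_1: C_1 → C_0 maps an edge to its endpoints' difference, ∂[p,q] = q − p.
The resulting 7×18 matrix has rank 6, and its Smith normal form has invariant factors (1,1,1,1,1,1).

∂_2: C_2 → C_1 acts by ∂[p,q,r] = [q,r] − [p,r] + [p,q]. For instance
  ∂[v_0,v_2,v_6] = [v_2,v_6] − [v_0,v_6] + [v_0,v_2],
  ∂[v_2,v_5,v_6] = [v_5,v_6] − [v_2,v_6] + [v_2,v_5].
As a 18×12 matrix over Z this has rank 12, with invariant factors (1,1,1,1,1,1,1,1,1,1,1,2).

Reading off H_k = ker ∂_k / im ∂_{k+1}:

  H_0: rank C_0 − rank ∂_1 = 7 − 6 = 1, and the invariant factors of ∂_1 are all 1, so H_0 = Z.
  H_1: rank ker ∂_1 − rank ∂_2 = (18 − 6) − 12 = 0, and ∂_2 has invariant factor 2 > 1, so H_1 = Z_2.
  H_2: rank ker ∂_2 − rank ∂_3 = (12 − 12) − 0 = 0, and there is no ∂_3, so H_2 = 0.

As a check, the Euler characteristic is 7 − 18 + 12 = 1, which agrees with 1 − 0 + 0 = 1.
(K is a triangulation of the real projective plane RP^2.)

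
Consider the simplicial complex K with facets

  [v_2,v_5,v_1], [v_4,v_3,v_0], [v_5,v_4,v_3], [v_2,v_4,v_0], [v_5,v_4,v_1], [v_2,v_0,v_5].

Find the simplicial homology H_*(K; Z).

Order the vertices as v_0 < v_1 < v_2 < v_3 < v_4 < v_5. Listing each simplex with vertices in this order, K has dimension 2 with simplices:

  0-simplices (6): [v_0], [v_1], [v_2], [v_3], [v_4], [v_5]
  1-simplices (12): [v_0,v_2], [v_0,v_3], [v_0,v_4], [v_0,v_5], [v_1,v_2], [v_1,v_4], [v_1,v_5], [v_2,v_4], [v_2,v_5], [v_3,v_4], [v_3,v_5], [v_4,v_5]
  2-simplices (6): [v_0,v_2,v_4], [v_0,v_2,v_5], [v_0,v_3,v_4], [v_1,v_2,v_5], [v_1,v_4,v_5], [v_3,v_4,v_5]

Hence C_0 ≅ Z^6, C_1 ≅ Z^12, C_2 ≅ Z^6.

∂_1: C_1 → C_0 sends each edge [p,q] (with p < q) to q − p.
As a 6×12 matrix over Z this has rank 5, with invariant factors (1,1,1,1,1).

The boundary map ∂_2: C_2 → C_1 sends each 2-simplex [p,q,r] to [q,r] − [p,r] + [p,q]. For instance
  ∂[v_1,v_4,v_5] = [v_4,v_5] − [v_1,v_5] + [v_1,v_4],
  ∂[v_3,v_4,v_5] = [v_4,v_5] − [v_3,v_5] + [v_3,v_4].
The 12×6 boundary matrix has rank 6 and Smith normal form diag(1,1,1,1,1,1).

From H_k ≅ ker(∂_k) / im(∂_{k+1}) we obtain:

  H_0: rank C_0 − rank ∂_1 = 6 − 5 = 1, and the invariant factors of ∂_1 are all 1, so H_0 = Z.
  H_1: rank ker ∂_1 − rank ∂_2 = (12 − 5) − 6 = 1, and the invariant factors of ∂_2 are all 1, so H_1 = Z.
  H_2: rank ker ∂_2 − rank ∂_3 = (6 − 6) − 0 = 0, and there is no ∂_3, so H_2 = 0.

H_0 = Z,  H_1 = Z,  H_2 = 0.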